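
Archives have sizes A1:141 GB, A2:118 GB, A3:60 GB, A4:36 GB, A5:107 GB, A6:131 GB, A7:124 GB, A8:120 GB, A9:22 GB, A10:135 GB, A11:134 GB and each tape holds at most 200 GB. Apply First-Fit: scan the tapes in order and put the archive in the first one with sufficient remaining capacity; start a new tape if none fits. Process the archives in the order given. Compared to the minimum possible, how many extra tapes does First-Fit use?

0

First-Fit: [141,36,22] [118,60] [107] [131] [124] [120] [135] [134] → 8 tapes.
8 archives exceed 100 GB (half the capacity), and no two of those can share a tape, so at least 8 tapes are needed.
So 8 is already optimal.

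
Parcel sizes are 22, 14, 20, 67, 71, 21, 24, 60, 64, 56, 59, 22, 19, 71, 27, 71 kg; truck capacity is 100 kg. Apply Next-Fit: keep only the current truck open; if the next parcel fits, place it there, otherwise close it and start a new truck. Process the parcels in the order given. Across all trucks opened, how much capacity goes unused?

212

Put 22 kg in truck 1; 78 kg remain.
Put 14 kg in truck 1; 64 kg remain.
Put 20 kg in truck 1; 44 kg remain.
Put 67 kg in truck 2; 33 kg remain.
Put 71 kg in truck 3; 29 kg remain.
Put 21 kg in truck 3; 8 kg remain.
Put 24 kg in truck 4; 76 kg remain.
Put 60 kg in truck 4; 16 kg remain.
Put 64 kg in truck 5; 36 kg remain.
Put 56 kg in truck 6; 44 kg remain.
Put 59 kg in truck 7; 41 kg remain.
Put 22 kg in truck 7; 19 kg remain.
Put 19 kg in truck 7; 0 kg remain.
Put 71 kg in truck 8; 29 kg remain.
Put 27 kg in truck 8; 2 kg remain.
Put 71 kg in truck 9; 29 kg remain.
9 trucks × 100 kg = 900 kg; used 688 kg; unused 212 kg.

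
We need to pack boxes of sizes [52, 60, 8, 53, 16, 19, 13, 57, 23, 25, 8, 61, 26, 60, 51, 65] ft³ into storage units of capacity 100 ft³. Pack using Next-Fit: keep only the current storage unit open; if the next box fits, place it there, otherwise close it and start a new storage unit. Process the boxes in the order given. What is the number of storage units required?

8

Put 52 ft³ in storage unit 1; 48 ft³ remain.
Put 60 ft³ in storage unit 2; 40 ft³ remain.
Put 8 ft³ in storage unit 2; 32 ft³ remain.
Put 53 ft³ in storage unit 3; 47 ft³ remain.
Put 16 ft³ in storage unit 3; 31 ft³ remain.
Put 19 ft³ in storage unit 3; 12 ft³ remain.
Put 13 ft³ in storage unit 4; 87 ft³ remain.
Put 57 ft³ in storage unit 4; 30 ft³ remain.
Put 23 ft³ in storage unit 4; 7 ft³ remain.
Put 25 ft³ in storage unit 5; 75 ft³ remain.
Put 8 ft³ in storage unit 5; 67 ft³ remain.
Put 61 ft³ in storage unit 5; 6 ft³ remain.
Put 26 ft³ in storage unit 6; 74 ft³ remain.
Put 60 ft³ in storage unit 6; 14 ft³ remain.
Put 51 ft³ in storage unit 7; 49 ft³ remain.
Put 65 ft³ in storage unit 8; 35 ft³ remain.
Final storage units: [52] [60,8] [53,16,19] [13,57,23] [25,8,61] [26,60] [51] [65].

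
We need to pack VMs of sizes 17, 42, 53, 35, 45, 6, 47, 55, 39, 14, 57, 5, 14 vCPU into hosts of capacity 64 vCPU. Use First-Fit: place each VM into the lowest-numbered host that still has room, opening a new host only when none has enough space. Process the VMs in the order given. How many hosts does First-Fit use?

8 hosts

Put 17 vCPU in host 1; 47 vCPU remain.
Put 42 vCPU in host 1; 5 vCPU remain.
Put 53 vCPU in host 2; 11 vCPU remain.
Put 35 vCPU in host 3; 29 vCPU remain.
Put 45 vCPU in host 4; 19 vCPU remain.
Put 6 vCPU in host 2; 5 vCPU remain.
Put 47 vCPU in host 5; 17 vCPU remain.
Put 55 vCPU in host 6; 9 vCPU remain.
Put 39 vCPU in host 7; 25 vCPU remain.
Put 14 vCPU in host 3; 15 vCPU remain.
Put 57 vCPU in host 8; 7 vCPU remain.
Put 5 vCPU in host 1; 0 vCPU remain.
Put 14 vCPU in host 3; 1 vCPU remain.
Final hosts: [17,42,5] [53,6] [35,14,14] [45] [47] [55] [39] [57].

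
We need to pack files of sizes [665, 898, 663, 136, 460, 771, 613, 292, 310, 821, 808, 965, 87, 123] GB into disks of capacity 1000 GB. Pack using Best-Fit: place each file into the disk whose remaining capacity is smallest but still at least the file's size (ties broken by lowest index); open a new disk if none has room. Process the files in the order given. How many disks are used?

Put 665 GB in disk 1; 335 GB remain.
Put 898 GB in disk 2; 102 GB remain.
Put 663 GB in disk 3; 337 GB remain.
Put 136 GB in disk 1; 199 GB remain.
Put 460 GB in disk 4; 540 GB remain.
Put 771 GB in disk 5; 229 GB remain.
Put 613 GB in disk 6; 387 GB remain.
Put 292 GB in disk 3; 45 GB remain.
Put 310 GB in disk 6; 77 GB remain.
Put 821 GB in disk 7; 179 GB remain.
Put 808 GB in disk 8; 192 GB remain.
Put 965 GB in disk 9; 35 GB remain.
Put 87 GB in disk 2; 15 GB remain.
Put 123 GB in disk 7; 56 GB remain.
Final disks: [665,136] [898,87] [663,292] [460] [771] [613,310] [821,123] [808] [965].

9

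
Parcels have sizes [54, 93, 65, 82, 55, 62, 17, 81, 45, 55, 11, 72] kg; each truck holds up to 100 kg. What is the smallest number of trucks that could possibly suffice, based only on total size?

Total size = 54 + 93 + 65 + 82 + 55 + 62 + 17 + 81 + 45 + 55 + 11 + 72 = 692 kg.
⌈692 / 100⌉ = 7.

7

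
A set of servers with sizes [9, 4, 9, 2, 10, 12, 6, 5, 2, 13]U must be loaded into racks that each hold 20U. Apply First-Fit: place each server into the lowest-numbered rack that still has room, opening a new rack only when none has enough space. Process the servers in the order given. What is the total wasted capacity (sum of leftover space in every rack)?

rack 1: place 9U, 11U left
rack 1: place 4U, 7U left
rack 2: place 9U, 11U left
rack 1: place 2U, 5U left
rack 2: place 10U, 1U left
rack 3: place 12U, 8U left
rack 3: place 6U, 2U left
rack 1: place 5U, 0U left
rack 3: place 2U, 0U left
rack 4: place 13U, 7U left
4 racks × 20U = 80U; used 72U; unused 8U.

8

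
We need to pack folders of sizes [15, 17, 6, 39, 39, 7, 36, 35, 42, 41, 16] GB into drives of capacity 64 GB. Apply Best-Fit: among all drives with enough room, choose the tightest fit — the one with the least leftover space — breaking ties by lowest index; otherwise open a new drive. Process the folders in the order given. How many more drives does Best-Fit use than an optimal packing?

Best-Fit: [15,17,6] [39,7,16] [39] [36] [35] [42] [41] → 7 drives.
6 folders exceed 32 GB (half the capacity), and no two of those can share a drive, so at least 6 drives are needed.
An optimal packing achieves that bound: [42,17] [41,16,7] [39,15,6] [39] [36] [35] → 6 drives.
Excess: 7 − 6 = 1.

1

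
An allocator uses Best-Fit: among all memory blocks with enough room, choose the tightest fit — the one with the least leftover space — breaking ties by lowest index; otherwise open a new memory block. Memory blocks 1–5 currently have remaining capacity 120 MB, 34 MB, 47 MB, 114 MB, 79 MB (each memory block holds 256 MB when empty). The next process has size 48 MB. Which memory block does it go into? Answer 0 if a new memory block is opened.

5

Memory blocks with room: memory block 1 (120 MB), memory block 4 (114 MB), memory block 5 (79 MB).
Tightest fit is memory block 5 with 79 MB free.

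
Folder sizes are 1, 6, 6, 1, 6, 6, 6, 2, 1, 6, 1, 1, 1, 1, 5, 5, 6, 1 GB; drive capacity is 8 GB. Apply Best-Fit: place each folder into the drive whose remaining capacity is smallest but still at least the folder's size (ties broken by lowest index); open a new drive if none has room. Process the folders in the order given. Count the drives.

1 GB → drive 1 (remaining 7 GB)
6 GB → drive 1 (remaining 1 GB)
6 GB → drive 2 (remaining 2 GB)
1 GB → drive 1 (remaining 0 GB)
6 GB → drive 3 (remaining 2 GB)
6 GB → drive 4 (remaining 2 GB)
6 GB → drive 5 (remaining 2 GB)
2 GB → drive 2 (remaining 0 GB)
1 GB → drive 3 (remaining 1 GB)
6 GB → drive 6 (remaining 2 GB)
1 GB → drive 3 (remaining 0 GB)
1 GB → drive 4 (remaining 1 GB)
1 GB → drive 4 (remaining 0 GB)
1 GB → drive 5 (remaining 1 GB)
5 GB → drive 7 (remaining 3 GB)
5 GB → drive 8 (remaining 3 GB)
6 GB → drive 9 (remaining 2 GB)
1 GB → drive 5 (remaining 0 GB)

9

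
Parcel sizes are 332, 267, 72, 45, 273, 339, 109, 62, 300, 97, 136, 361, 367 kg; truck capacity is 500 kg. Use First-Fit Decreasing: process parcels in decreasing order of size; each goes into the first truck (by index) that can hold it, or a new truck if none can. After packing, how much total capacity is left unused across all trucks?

Sorted descending: 367, 361, 339, 332, 300, 273, 267, 136, 109, 97, 72, 62, 45.
Put 367 kg in truck 1; 133 kg remain.
Put 361 kg in truck 2; 139 kg remain.
Put 339 kg in truck 3; 161 kg remain.
Put 332 kg in truck 4; 168 kg remain.
Put 300 kg in truck 5; 200 kg remain.
Put 273 kg in truck 6; 227 kg remain.
Put 267 kg in truck 7; 233 kg remain.
Put 136 kg in truck 2; 3 kg remain.
Put 109 kg in truck 1; 24 kg remain.
Put 97 kg in truck 3; 64 kg remain.
Put 72 kg in truck 4; 96 kg remain.
Put 62 kg in truck 3; 2 kg remain.
Put 45 kg in truck 4; 51 kg remain.
7 trucks × 500 kg = 3500 kg; used 2760 kg; unused 740 kg.

740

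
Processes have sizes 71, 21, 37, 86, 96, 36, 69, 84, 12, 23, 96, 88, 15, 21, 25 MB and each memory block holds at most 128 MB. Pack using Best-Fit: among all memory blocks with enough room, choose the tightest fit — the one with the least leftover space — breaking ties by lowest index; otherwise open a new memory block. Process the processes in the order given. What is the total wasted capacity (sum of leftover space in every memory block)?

memory block 1: place 71 MB, 57 MB left
memory block 1: place 21 MB, 36 MB left
memory block 2: place 37 MB, 91 MB left
memory block 2: place 86 MB, 5 MB left
memory block 3: place 96 MB, 32 MB left
memory block 1: place 36 MB, 0 MB left
memory block 4: place 69 MB, 59 MB left
memory block 5: place 84 MB, 44 MB left
memory block 3: place 12 MB, 20 MB left
memory block 5: place 23 MB, 21 MB left
memory block 6: place 96 MB, 32 MB left
memory block 7: place 88 MB, 40 MB left
memory block 3: place 15 MB, 5 MB left
memory block 5: place 21 MB, 0 MB left
memory block 6: place 25 MB, 7 MB left
7 memory blocks × 128 MB = 896 MB; used 780 MB; unused 116 MB.

116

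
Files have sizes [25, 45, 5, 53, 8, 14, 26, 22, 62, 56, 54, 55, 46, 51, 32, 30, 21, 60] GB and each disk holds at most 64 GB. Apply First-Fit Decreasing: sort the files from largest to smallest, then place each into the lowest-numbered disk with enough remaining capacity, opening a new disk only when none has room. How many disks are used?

12 disks

Sorted descending: 62, 60, 56, 55, 54, 53, 51, 46, 45, 32, 30, 26, 25, 22, 21, 14, 8, 5.
62 GB → disk 1 (remaining 2 GB)
60 GB → disk 2 (remaining 4 GB)
56 GB → disk 3 (remaining 8 GB)
55 GB → disk 4 (remaining 9 GB)
54 GB → disk 5 (remaining 10 GB)
53 GB → disk 6 (remaining 11 GB)
51 GB → disk 7 (remaining 13 GB)
46 GB → disk 8 (remaining 18 GB)
45 GB → disk 9 (remaining 19 GB)
32 GB → disk 10 (remaining 32 GB)
30 GB → disk 10 (remaining 2 GB)
26 GB → disk 11 (remaining 38 GB)
25 GB → disk 11 (remaining 13 GB)
22 GB → disk 12 (remaining 42 GB)
21 GB → disk 12 (remaining 21 GB)
14 GB → disk 8 (remaining 4 GB)
8 GB → disk 3 (remaining 0 GB)
5 GB → disk 4 (remaining 4 GB)
Final disks: [62] [60] [56,8] [55,5] [54] [53] [51] [46,14] [45] [32,30] [26,25] [22,21].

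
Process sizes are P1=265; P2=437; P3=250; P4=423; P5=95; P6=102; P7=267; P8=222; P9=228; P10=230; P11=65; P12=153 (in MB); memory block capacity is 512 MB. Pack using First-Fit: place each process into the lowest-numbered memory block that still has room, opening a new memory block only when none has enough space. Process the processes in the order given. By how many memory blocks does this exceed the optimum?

First-Fit: [265,95,102] [437,65] [250,222] [423] [267,228] [230,153] → 6 memory blocks.
Total size 2737 MB; any packing needs at least ⌈2737/512⌉ = 6 memory blocks.
So 6 is already optimal.

0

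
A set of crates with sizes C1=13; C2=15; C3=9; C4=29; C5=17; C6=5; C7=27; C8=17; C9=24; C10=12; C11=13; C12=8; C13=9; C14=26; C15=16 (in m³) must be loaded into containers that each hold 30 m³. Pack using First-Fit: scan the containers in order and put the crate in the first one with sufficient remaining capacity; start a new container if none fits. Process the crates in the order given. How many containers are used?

Put C1 (13 m³) in container 1; 17 m³ remain.
Put C2 (15 m³) in container 1; 2 m³ remain.
Put C3 (9 m³) in container 2; 21 m³ remain.
Put C4 (29 m³) in container 3; 1 m³ remain.
Put C5 (17 m³) in container 2; 4 m³ remain.
Put C6 (5 m³) in container 4; 25 m³ remain.
Put C7 (27 m³) in container 5; 3 m³ remain.
Put C8 (17 m³) in container 4; 8 m³ remain.
Put C9 (24 m³) in container 6; 6 m³ remain.
Put C10 (12 m³) in container 7; 18 m³ remain.
Put C11 (13 m³) in container 7; 5 m³ remain.
Put C12 (8 m³) in container 4; 0 m³ remain.
Put C13 (9 m³) in container 8; 21 m³ remain.
Put C14 (26 m³) in container 9; 4 m³ remain.
Put C15 (16 m³) in container 8; 5 m³ remain.

9 containers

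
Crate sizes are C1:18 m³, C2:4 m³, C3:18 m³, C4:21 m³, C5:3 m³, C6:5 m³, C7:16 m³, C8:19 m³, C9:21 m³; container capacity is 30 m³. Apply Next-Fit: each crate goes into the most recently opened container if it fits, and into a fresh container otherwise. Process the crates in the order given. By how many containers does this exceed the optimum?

Next-Fit: [18,4] [18] [21,3,5] [16] [19] [21] → 6 containers.
6 crates exceed 15 m³ (half the capacity), and no two of those can share a container, so at least 6 containers are needed.
So 6 is already optimal.

0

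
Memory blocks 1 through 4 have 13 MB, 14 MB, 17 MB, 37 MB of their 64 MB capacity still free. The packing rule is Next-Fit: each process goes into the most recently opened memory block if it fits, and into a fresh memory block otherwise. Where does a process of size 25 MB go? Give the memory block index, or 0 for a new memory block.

Next-Fit only looks at memory block 4, which has 37 MB free.
25 MB fits there.

4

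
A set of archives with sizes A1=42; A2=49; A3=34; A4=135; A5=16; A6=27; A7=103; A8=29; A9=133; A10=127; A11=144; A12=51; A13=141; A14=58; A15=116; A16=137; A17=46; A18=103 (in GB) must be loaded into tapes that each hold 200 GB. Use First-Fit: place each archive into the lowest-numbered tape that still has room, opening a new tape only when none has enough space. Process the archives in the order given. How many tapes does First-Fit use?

10

Put A1 (42 GB) in tape 1; 158 GB remain.
Put A2 (49 GB) in tape 1; 109 GB remain.
Put A3 (34 GB) in tape 1; 75 GB remain.
Put A4 (135 GB) in tape 2; 65 GB remain.
Put A5 (16 GB) in tape 1; 59 GB remain.
Put A6 (27 GB) in tape 1; 32 GB remain.
Put A7 (103 GB) in tape 3; 97 GB remain.
Put A8 (29 GB) in tape 1; 3 GB remain.
Put A9 (133 GB) in tape 4; 67 GB remain.
Put A10 (127 GB) in tape 5; 73 GB remain.
Put A11 (144 GB) in tape 6; 56 GB remain.
Put A12 (51 GB) in tape 2; 14 GB remain.
Put A13 (141 GB) in tape 7; 59 GB remain.
Put A14 (58 GB) in tape 3; 39 GB remain.
Put A15 (116 GB) in tape 8; 84 GB remain.
Put A16 (137 GB) in tape 9; 63 GB remain.
Put A17 (46 GB) in tape 4; 21 GB remain.
Put A18 (103 GB) in tape 10; 97 GB remain.
Final tapes: [42,49,34,16,27,29] [135,51] [103,58] [133,46] [127] [144] [141] [116] [137] [103].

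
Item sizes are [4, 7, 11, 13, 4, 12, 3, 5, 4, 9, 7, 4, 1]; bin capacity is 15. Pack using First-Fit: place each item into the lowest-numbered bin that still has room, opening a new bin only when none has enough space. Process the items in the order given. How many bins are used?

7

4 → bin 1 (remaining 11)
7 → bin 1 (remaining 4)
11 → bin 2 (remaining 4)
13 → bin 3 (remaining 2)
4 → bin 1 (remaining 0)
12 → bin 4 (remaining 3)
3 → bin 2 (remaining 1)
5 → bin 5 (remaining 10)
4 → bin 5 (remaining 6)
9 → bin 6 (remaining 6)
7 → bin 7 (remaining 8)
4 → bin 5 (remaining 2)
1 → bin 2 (remaining 0)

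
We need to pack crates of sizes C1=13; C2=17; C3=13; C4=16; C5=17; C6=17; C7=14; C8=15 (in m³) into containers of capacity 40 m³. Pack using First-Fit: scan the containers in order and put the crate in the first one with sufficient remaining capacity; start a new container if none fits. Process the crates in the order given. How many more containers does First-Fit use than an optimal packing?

First-Fit: [13,17] [13,16] [17,17] [14,15] → 4 containers.
Total size 122 m³; any packing needs at least ⌈122/40⌉ = 4 containers.
So 4 is already optimal.

0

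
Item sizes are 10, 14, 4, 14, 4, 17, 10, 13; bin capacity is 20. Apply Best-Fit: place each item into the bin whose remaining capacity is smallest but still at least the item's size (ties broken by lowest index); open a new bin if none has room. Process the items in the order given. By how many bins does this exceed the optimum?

0

Best-Fit: [10,10] [14,4] [14,4] [17] [13] → 5 bins.
Total size 86; any packing needs at least ⌈86/20⌉ = 5 bins.
So 5 is already optimal.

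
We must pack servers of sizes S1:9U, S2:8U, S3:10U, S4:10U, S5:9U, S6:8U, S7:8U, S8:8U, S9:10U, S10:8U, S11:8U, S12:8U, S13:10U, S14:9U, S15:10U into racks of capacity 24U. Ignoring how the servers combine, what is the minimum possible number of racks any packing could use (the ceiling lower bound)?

6

Total size = 9 + 8 + 10 + 10 + 9 + 8 + 8 + 8 + 10 + 8 + 8 + 8 + 10 + 9 + 10 = 133U.
⌈133 / 24⌉ = 6.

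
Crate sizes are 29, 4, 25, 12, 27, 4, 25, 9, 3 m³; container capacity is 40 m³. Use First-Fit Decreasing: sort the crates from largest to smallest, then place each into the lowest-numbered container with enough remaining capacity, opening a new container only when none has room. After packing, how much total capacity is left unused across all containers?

Sorted descending: 29, 27, 25, 25, 12, 9, 4, 4, 3.
container 1: place 29 m³, 11 m³ left
container 2: place 27 m³, 13 m³ left
container 3: place 25 m³, 15 m³ left
container 4: place 25 m³, 15 m³ left
container 2: place 12 m³, 1 m³ left
container 1: place 9 m³, 2 m³ left
container 3: place 4 m³, 11 m³ left
container 3: place 4 m³, 7 m³ left
container 3: place 3 m³, 4 m³ left
4 containers × 40 m³ = 160 m³; used 138 m³; unused 22 m³.

22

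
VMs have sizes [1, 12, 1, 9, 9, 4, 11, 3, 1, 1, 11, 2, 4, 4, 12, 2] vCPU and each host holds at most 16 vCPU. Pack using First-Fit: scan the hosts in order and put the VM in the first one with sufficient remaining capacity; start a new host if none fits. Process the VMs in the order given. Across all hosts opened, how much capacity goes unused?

9

host 1: place 1 vCPU, 15 vCPU left
host 1: place 12 vCPU, 3 vCPU left
host 1: place 1 vCPU, 2 vCPU left
host 2: place 9 vCPU, 7 vCPU left
host 3: place 9 vCPU, 7 vCPU left
host 2: place 4 vCPU, 3 vCPU left
host 4: place 11 vCPU, 5 vCPU left
host 2: place 3 vCPU, 0 vCPU left
host 1: place 1 vCPU, 1 vCPU left
host 1: place 1 vCPU, 0 vCPU left
host 5: place 11 vCPU, 5 vCPU left
host 3: place 2 vCPU, 5 vCPU left
host 3: place 4 vCPU, 1 vCPU left
host 4: place 4 vCPU, 1 vCPU left
host 6: place 12 vCPU, 4 vCPU left
host 5: place 2 vCPU, 3 vCPU left
6 hosts × 16 vCPU = 96 vCPU; used 87 vCPU; unused 9 vCPU.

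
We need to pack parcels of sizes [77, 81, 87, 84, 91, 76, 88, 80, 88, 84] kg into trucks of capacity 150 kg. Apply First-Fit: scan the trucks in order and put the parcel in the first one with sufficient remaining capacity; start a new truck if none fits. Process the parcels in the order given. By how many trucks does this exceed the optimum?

0

First-Fit: [77] [81] [87] [84] [91] [76] [88] [80] [88] [84] → 10 trucks.
10 parcels exceed 75 kg (half the capacity), and no two of those can share a truck, so at least 10 trucks are needed.
So 10 is already optimal.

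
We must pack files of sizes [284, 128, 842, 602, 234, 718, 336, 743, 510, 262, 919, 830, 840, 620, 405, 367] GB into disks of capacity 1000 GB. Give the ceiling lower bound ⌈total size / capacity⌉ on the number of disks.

9 disks

Total size = 284 + 128 + 842 + 602 + 234 + 718 + 336 + 743 + 510 + 262 + 919 + 830 + 840 + 620 + 405 + 367 = 8640 GB.
⌈8640 / 1000⌉ = 9.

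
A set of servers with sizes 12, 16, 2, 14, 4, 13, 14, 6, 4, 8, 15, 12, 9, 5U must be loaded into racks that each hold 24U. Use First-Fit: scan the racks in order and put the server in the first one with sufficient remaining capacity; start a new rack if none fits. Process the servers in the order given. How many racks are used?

7

12U → rack 1 (remaining 12U)
16U → rack 2 (remaining 8U)
2U → rack 1 (remaining 10U)
14U → rack 3 (remaining 10U)
4U → rack 1 (remaining 6U)
13U → rack 4 (remaining 11U)
14U → rack 5 (remaining 10U)
6U → rack 1 (remaining 0U)
4U → rack 2 (remaining 4U)
8U → rack 3 (remaining 2U)
15U → rack 6 (remaining 9U)
12U → rack 7 (remaining 12U)
9U → rack 4 (remaining 2U)
5U → rack 5 (remaining 5U)
Final racks: [12,2,4,6] [16,4] [14,8] [13,9] [14,5] [15] [12].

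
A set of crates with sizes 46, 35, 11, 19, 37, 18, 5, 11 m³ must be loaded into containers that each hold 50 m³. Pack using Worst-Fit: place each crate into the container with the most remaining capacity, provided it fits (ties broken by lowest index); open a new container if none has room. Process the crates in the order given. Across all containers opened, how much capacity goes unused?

container 1: place 46 m³, 4 m³ left
container 2: place 35 m³, 15 m³ left
container 2: place 11 m³, 4 m³ left
container 3: place 19 m³, 31 m³ left
container 4: place 37 m³, 13 m³ left
container 3: place 18 m³, 13 m³ left
container 3: place 5 m³, 8 m³ left
container 4: place 11 m³, 2 m³ left
4 containers × 50 m³ = 200 m³; used 182 m³; unused 18 m³.

18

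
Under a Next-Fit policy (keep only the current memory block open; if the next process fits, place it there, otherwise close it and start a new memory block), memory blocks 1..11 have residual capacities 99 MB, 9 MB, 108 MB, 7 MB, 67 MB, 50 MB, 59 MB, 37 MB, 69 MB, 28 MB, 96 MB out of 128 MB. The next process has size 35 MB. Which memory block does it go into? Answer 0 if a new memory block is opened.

11

Next-Fit only looks at memory block 11, which has 96 MB free.
35 MB fits there.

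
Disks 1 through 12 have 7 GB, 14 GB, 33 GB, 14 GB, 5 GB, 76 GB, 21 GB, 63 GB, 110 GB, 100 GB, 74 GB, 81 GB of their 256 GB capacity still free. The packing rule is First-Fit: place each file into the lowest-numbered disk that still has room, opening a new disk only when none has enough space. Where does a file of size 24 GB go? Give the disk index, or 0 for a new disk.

3

Disks with room: disk 3 (33 GB), disk 6 (76 GB), disk 8 (63 GB), disk 9 (110 GB), disk 10 (100 GB), disk 11 (74 GB), disk 12 (81 GB).
The first with room is disk 3.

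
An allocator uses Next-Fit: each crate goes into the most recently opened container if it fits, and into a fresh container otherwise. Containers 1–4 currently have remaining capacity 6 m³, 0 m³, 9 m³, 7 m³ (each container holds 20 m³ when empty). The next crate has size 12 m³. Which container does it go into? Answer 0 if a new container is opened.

Next-Fit only looks at container 4, which has 7 m³ free.
12 m³ does not fit, so a new container is opened.

0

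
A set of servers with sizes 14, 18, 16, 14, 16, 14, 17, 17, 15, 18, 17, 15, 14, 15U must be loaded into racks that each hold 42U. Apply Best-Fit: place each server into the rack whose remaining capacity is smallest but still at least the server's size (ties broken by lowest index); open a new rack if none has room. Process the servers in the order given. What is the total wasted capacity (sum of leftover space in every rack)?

74

14U → rack 1 (remaining 28U)
18U → rack 1 (remaining 10U)
16U → rack 2 (remaining 26U)
14U → rack 2 (remaining 12U)
16U → rack 3 (remaining 26U)
14U → rack 3 (remaining 12U)
17U → rack 4 (remaining 25U)
17U → rack 4 (remaining 8U)
15U → rack 5 (remaining 27U)
18U → rack 5 (remaining 9U)
17U → rack 6 (remaining 25U)
15U → rack 6 (remaining 10U)
14U → rack 7 (remaining 28U)
15U → rack 7 (remaining 13U)
7 racks × 42U = 294U; used 220U; unused 74U.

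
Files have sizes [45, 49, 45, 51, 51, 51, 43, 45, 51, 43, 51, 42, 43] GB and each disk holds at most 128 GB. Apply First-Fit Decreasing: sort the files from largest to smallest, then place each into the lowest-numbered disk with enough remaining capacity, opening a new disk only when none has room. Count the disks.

6 disks

Sorted descending: 51, 51, 51, 51, 51, 49, 45, 45, 45, 43, 43, 43, 42.
Put 51 GB in disk 1; 77 GB remain.
Put 51 GB in disk 1; 26 GB remain.
Put 51 GB in disk 2; 77 GB remain.
Put 51 GB in disk 2; 26 GB remain.
Put 51 GB in disk 3; 77 GB remain.
Put 49 GB in disk 3; 28 GB remain.
Put 45 GB in disk 4; 83 GB remain.
Put 45 GB in disk 4; 38 GB remain.
Put 45 GB in disk 5; 83 GB remain.
Put 43 GB in disk 5; 40 GB remain.
Put 43 GB in disk 6; 85 GB remain.
Put 43 GB in disk 6; 42 GB remain.
Put 42 GB in disk 6; 0 GB remain.
Final disks: [51,51] [51,51] [51,49] [45,45] [45,43] [43,43,42].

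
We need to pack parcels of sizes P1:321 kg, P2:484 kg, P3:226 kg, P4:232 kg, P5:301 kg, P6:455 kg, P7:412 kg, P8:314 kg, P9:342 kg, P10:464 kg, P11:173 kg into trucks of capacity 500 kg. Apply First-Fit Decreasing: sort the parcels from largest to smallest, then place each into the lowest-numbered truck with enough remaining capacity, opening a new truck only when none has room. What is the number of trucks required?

9 trucks

Sorted descending: 484, 464, 455, 412, 342, 321, 314, 301, 232, 226, 173.
truck 1: place 484 kg, 16 kg left
truck 2: place 464 kg, 36 kg left
truck 3: place 455 kg, 45 kg left
truck 4: place 412 kg, 88 kg left
truck 5: place 342 kg, 158 kg left
truck 6: place 321 kg, 179 kg left
truck 7: place 314 kg, 186 kg left
truck 8: place 301 kg, 199 kg left
truck 9: place 232 kg, 268 kg left
truck 9: place 226 kg, 42 kg left
truck 6: place 173 kg, 6 kg left
Final trucks: [484] [464] [455] [412] [342] [321,173] [314] [301] [232,226].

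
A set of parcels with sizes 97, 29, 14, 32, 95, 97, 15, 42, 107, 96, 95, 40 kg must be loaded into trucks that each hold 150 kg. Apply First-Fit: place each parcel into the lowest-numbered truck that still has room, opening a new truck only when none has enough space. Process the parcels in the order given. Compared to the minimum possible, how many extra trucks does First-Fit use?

First-Fit: [97,29,14] [32,95,15] [97,42] [107,40] [96] [95] → 6 trucks.
Total size 759 kg; any packing needs at least ⌈759/150⌉ = 6 trucks.
So 6 is already optimal.

0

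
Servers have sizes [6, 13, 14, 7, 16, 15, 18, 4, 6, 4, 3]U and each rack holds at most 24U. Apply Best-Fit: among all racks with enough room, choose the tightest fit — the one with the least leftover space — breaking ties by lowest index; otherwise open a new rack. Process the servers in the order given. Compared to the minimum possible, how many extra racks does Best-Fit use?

Best-Fit: [6,13,4] [14,7,3] [16,4] [15] [18,6] → 5 racks.
Total size 106U; any packing needs at least ⌈106/24⌉ = 5 racks.
So 5 is already optimal.

0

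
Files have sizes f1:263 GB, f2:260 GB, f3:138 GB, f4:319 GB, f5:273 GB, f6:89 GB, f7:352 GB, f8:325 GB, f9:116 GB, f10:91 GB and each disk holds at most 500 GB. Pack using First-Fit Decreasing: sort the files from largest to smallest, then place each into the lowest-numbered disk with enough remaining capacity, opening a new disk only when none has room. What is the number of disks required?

6 disks

Sorted descending: 352, 325, 319, 273, 263, 260, 138, 116, 91, 89.
352 GB → disk 1 (remaining 148 GB)
325 GB → disk 2 (remaining 175 GB)
319 GB → disk 3 (remaining 181 GB)
273 GB → disk 4 (remaining 227 GB)
263 GB → disk 5 (remaining 237 GB)
260 GB → disk 6 (remaining 240 GB)
138 GB → disk 1 (remaining 10 GB)
116 GB → disk 2 (remaining 59 GB)
91 GB → disk 3 (remaining 90 GB)
89 GB → disk 3 (remaining 1 GB)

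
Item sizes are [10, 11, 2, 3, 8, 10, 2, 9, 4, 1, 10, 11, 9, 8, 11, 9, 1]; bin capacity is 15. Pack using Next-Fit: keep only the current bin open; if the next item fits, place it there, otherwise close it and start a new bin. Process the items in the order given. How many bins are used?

11 bins

bin 1: place 10, 5 left
bin 2: place 11, 4 left
bin 2: place 2, 2 left
bin 3: place 3, 12 left
bin 3: place 8, 4 left
bin 4: place 10, 5 left
bin 4: place 2, 3 left
bin 5: place 9, 6 left
bin 5: place 4, 2 left
bin 5: place 1, 1 left
bin 6: place 10, 5 left
bin 7: place 11, 4 left
bin 8: place 9, 6 left
bin 9: place 8, 7 left
bin 10: place 11, 4 left
bin 11: place 9, 6 left
bin 11: place 1, 5 left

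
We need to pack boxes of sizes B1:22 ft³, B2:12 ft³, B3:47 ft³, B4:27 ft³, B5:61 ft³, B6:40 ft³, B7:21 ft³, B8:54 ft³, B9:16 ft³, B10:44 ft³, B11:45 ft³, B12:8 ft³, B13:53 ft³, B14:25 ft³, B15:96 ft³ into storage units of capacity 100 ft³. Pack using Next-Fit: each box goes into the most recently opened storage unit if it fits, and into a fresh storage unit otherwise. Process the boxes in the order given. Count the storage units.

Put B1 (22 ft³) in storage unit 1; 78 ft³ remain.
Put B2 (12 ft³) in storage unit 1; 66 ft³ remain.
Put B3 (47 ft³) in storage unit 1; 19 ft³ remain.
Put B4 (27 ft³) in storage unit 2; 73 ft³ remain.
Put B5 (61 ft³) in storage unit 2; 12 ft³ remain.
Put B6 (40 ft³) in storage unit 3; 60 ft³ remain.
Put B7 (21 ft³) in storage unit 3; 39 ft³ remain.
Put B8 (54 ft³) in storage unit 4; 46 ft³ remain.
Put B9 (16 ft³) in storage unit 4; 30 ft³ remain.
Put B10 (44 ft³) in storage unit 5; 56 ft³ remain.
Put B11 (45 ft³) in storage unit 5; 11 ft³ remain.
Put B12 (8 ft³) in storage unit 5; 3 ft³ remain.
Put B13 (53 ft³) in storage unit 6; 47 ft³ remain.
Put B14 (25 ft³) in storage unit 6; 22 ft³ remain.
Put B15 (96 ft³) in storage unit 7; 4 ft³ remain.
Final storage units: [22,12,47] [27,61] [40,21] [54,16] [44,45,8] [53,25] [96].

7 storage units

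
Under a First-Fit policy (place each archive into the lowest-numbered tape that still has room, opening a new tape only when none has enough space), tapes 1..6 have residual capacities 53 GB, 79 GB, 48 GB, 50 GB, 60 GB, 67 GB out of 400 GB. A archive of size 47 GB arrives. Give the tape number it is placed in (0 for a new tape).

Tapes with room: tape 1 (53 GB), tape 2 (79 GB), tape 3 (48 GB), tape 4 (50 GB), tape 5 (60 GB), tape 6 (67 GB).
The first with room is tape 1.

1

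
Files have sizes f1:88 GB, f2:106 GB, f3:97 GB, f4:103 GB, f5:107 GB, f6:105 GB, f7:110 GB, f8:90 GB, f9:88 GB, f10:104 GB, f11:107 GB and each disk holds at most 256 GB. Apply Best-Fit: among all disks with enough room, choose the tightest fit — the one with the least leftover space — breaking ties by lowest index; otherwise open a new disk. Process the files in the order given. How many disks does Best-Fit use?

6 disks

Put f1 (88 GB) in disk 1; 168 GB remain.
Put f2 (106 GB) in disk 1; 62 GB remain.
Put f3 (97 GB) in disk 2; 159 GB remain.
Put f4 (103 GB) in disk 2; 56 GB remain.
Put f5 (107 GB) in disk 3; 149 GB remain.
Put f6 (105 GB) in disk 3; 44 GB remain.
Put f7 (110 GB) in disk 4; 146 GB remain.
Put f8 (90 GB) in disk 4; 56 GB remain.
Put f9 (88 GB) in disk 5; 168 GB remain.
Put f10 (104 GB) in disk 5; 64 GB remain.
Put f11 (107 GB) in disk 6; 149 GB remain.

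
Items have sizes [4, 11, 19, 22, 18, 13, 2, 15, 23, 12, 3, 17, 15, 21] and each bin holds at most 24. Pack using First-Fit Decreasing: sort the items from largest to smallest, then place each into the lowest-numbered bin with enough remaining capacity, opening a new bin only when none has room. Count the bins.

Sorted descending: 23, 22, 21, 19, 18, 17, 15, 15, 13, 12, 11, 4, 3, 2.
23 → bin 1 (remaining 1)
22 → bin 2 (remaining 2)
21 → bin 3 (remaining 3)
19 → bin 4 (remaining 5)
18 → bin 5 (remaining 6)
17 → bin 6 (remaining 7)
15 → bin 7 (remaining 9)
15 → bin 8 (remaining 9)
13 → bin 9 (remaining 11)
12 → bin 10 (remaining 12)
11 → bin 9 (remaining 0)
4 → bin 4 (remaining 1)
3 → bin 3 (remaining 0)
2 → bin 2 (remaining 0)

10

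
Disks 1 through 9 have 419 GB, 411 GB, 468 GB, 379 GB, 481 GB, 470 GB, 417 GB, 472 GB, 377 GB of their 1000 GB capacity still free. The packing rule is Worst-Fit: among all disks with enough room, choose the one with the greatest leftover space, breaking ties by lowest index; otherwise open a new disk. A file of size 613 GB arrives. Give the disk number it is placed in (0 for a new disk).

0

No disk has ≥ 613 GB free, so a new disk is opened.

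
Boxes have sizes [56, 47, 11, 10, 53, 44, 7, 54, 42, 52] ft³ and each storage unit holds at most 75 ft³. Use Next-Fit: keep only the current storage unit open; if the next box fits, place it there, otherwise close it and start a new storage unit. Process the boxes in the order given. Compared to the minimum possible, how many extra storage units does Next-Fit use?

Next-Fit: [56] [47,11,10] [53] [44,7] [54] [42] [52] → 7 storage units.
7 boxes exceed 37.5 ft³ (half the capacity), and no two of those can share a storage unit, so at least 7 storage units are needed.
So 7 is already optimal.

0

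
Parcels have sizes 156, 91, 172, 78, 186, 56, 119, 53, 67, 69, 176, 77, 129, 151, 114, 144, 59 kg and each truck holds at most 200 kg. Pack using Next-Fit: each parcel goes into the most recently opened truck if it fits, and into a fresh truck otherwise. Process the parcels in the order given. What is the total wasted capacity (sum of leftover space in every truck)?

903

Put 156 kg in truck 1; 44 kg remain.
Put 91 kg in truck 2; 109 kg remain.
Put 172 kg in truck 3; 28 kg remain.
Put 78 kg in truck 4; 122 kg remain.
Put 186 kg in truck 5; 14 kg remain.
Put 56 kg in truck 6; 144 kg remain.
Put 119 kg in truck 6; 25 kg remain.
Put 53 kg in truck 7; 147 kg remain.
Put 67 kg in truck 7; 80 kg remain.
Put 69 kg in truck 7; 11 kg remain.
Put 176 kg in truck 8; 24 kg remain.
Put 77 kg in truck 9; 123 kg remain.
Put 129 kg in truck 10; 71 kg remain.
Put 151 kg in truck 11; 49 kg remain.
Put 114 kg in truck 12; 86 kg remain.
Put 144 kg in truck 13; 56 kg remain.
Put 59 kg in truck 14; 141 kg remain.
14 trucks × 200 kg = 2800 kg; used 1897 kg; unused 903 kg.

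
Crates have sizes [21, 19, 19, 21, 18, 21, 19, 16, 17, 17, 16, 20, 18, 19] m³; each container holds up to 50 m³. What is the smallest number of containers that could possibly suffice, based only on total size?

Total size = 21 + 19 + 19 + 21 + 18 + 21 + 19 + 16 + 17 + 17 + 16 + 20 + 18 + 19 = 261 m³.
⌈261 / 50⌉ = 6.

6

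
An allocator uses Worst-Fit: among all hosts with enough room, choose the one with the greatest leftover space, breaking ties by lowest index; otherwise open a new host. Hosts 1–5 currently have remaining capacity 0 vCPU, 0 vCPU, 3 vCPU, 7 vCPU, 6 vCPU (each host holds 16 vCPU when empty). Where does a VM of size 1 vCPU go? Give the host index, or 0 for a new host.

4

Hosts with room: host 3 (3 vCPU), host 4 (7 vCPU), host 5 (6 vCPU).
Most room is host 4 with 7 vCPU free.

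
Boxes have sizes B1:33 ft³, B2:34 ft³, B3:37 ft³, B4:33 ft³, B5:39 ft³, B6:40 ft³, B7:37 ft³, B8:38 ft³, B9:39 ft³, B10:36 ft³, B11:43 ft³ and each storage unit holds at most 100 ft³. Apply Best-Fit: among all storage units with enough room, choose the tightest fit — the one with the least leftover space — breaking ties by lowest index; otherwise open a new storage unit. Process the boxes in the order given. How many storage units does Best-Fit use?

5

Put B1 (33 ft³) in storage unit 1; 67 ft³ remain.
Put B2 (34 ft³) in storage unit 1; 33 ft³ remain.
Put B3 (37 ft³) in storage unit 2; 63 ft³ remain.
Put B4 (33 ft³) in storage unit 1; 0 ft³ remain.
Put B5 (39 ft³) in storage unit 2; 24 ft³ remain.
Put B6 (40 ft³) in storage unit 3; 60 ft³ remain.
Put B7 (37 ft³) in storage unit 3; 23 ft³ remain.
Put B8 (38 ft³) in storage unit 4; 62 ft³ remain.
Put B9 (39 ft³) in storage unit 4; 23 ft³ remain.
Put B10 (36 ft³) in storage unit 5; 64 ft³ remain.
Put B11 (43 ft³) in storage unit 5; 21 ft³ remain.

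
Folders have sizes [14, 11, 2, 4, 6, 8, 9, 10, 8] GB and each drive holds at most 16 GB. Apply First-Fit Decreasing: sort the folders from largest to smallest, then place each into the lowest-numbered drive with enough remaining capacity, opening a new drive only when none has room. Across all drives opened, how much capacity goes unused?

Sorted descending: 14, 11, 10, 9, 8, 8, 6, 4, 2.
14 GB → drive 1 (remaining 2 GB)
11 GB → drive 2 (remaining 5 GB)
10 GB → drive 3 (remaining 6 GB)
9 GB → drive 4 (remaining 7 GB)
8 GB → drive 5 (remaining 8 GB)
8 GB → drive 5 (remaining 0 GB)
6 GB → drive 3 (remaining 0 GB)
4 GB → drive 2 (remaining 1 GB)
2 GB → drive 1 (remaining 0 GB)
5 drives × 16 GB = 80 GB; used 72 GB; unused 8 GB.

8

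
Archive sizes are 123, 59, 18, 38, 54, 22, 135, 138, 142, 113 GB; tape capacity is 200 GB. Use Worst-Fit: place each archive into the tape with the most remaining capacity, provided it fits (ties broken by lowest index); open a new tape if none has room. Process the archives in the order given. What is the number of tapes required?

6 tapes

tape 1: place 123 GB, 77 GB left
tape 1: place 59 GB, 18 GB left
tape 1: place 18 GB, 0 GB left
tape 2: place 38 GB, 162 GB left
tape 2: place 54 GB, 108 GB left
tape 2: place 22 GB, 86 GB left
tape 3: place 135 GB, 65 GB left
tape 4: place 138 GB, 62 GB left
tape 5: place 142 GB, 58 GB left
tape 6: place 113 GB, 87 GB left
Final tapes: [123,59,18] [38,54,22] [135] [138] [142] [113].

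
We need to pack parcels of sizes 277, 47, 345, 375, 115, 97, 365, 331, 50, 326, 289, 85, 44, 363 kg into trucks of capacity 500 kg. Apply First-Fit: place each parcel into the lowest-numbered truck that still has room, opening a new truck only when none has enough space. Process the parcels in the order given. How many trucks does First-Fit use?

8

277 kg → truck 1 (remaining 223 kg)
47 kg → truck 1 (remaining 176 kg)
345 kg → truck 2 (remaining 155 kg)
375 kg → truck 3 (remaining 125 kg)
115 kg → truck 1 (remaining 61 kg)
97 kg → truck 2 (remaining 58 kg)
365 kg → truck 4 (remaining 135 kg)
331 kg → truck 5 (remaining 169 kg)
50 kg → truck 1 (remaining 11 kg)
326 kg → truck 6 (remaining 174 kg)
289 kg → truck 7 (remaining 211 kg)
85 kg → truck 3 (remaining 40 kg)
44 kg → truck 2 (remaining 14 kg)
363 kg → truck 8 (remaining 137 kg)
Final trucks: [277,47,115,50] [345,97,44] [375,85] [365] [331] [326] [289] [363].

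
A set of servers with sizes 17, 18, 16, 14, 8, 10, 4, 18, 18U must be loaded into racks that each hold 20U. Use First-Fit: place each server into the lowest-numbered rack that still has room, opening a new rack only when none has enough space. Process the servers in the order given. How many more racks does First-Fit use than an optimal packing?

0

First-Fit: [17] [18] [16,4] [14] [8,10] [18] [18] → 7 racks.
Total size 123U; any packing needs at least ⌈123/20⌉ = 7 racks.
So 7 is already optimal.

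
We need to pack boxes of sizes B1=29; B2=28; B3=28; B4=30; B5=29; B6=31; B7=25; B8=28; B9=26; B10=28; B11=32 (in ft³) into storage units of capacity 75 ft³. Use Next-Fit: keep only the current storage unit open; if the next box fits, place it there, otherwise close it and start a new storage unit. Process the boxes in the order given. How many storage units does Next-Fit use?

6

storage unit 1: place B1 (29 ft³), 46 ft³ left
storage unit 1: place B2 (28 ft³), 18 ft³ left
storage unit 2: place B3 (28 ft³), 47 ft³ left
storage unit 2: place B4 (30 ft³), 17 ft³ left
storage unit 3: place B5 (29 ft³), 46 ft³ left
storage unit 3: place B6 (31 ft³), 15 ft³ left
storage unit 4: place B7 (25 ft³), 50 ft³ left
storage unit 4: place B8 (28 ft³), 22 ft³ left
storage unit 5: place B9 (26 ft³), 49 ft³ left
storage unit 5: place B10 (28 ft³), 21 ft³ left
storage unit 6: place B11 (32 ft³), 43 ft³ left
Final storage units: [29,28] [28,30] [29,31] [25,28] [26,28] [32].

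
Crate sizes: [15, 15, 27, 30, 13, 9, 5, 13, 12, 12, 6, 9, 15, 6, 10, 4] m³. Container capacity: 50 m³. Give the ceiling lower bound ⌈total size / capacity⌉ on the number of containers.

5

Total size = 15 + 15 + 27 + 30 + 13 + 9 + 5 + 13 + 12 + 12 + 6 + 9 + 15 + 6 + 10 + 4 = 201 m³.
⌈201 / 50⌉ = 5.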